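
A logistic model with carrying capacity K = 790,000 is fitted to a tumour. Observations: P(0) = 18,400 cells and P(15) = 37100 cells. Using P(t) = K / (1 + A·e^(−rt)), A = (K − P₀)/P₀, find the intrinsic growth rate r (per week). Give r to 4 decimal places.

r ≈ 0.0484 per week

A = (790000 − 18400)/18400 = 41.93478
37100 = 790000/(1 + 41.93478·e^(−r·15)) → e^(−15r) = (21.2938 − 1)/41.93478 = 0.483937
r = −ln(0.483937)/15 = 0.7258/15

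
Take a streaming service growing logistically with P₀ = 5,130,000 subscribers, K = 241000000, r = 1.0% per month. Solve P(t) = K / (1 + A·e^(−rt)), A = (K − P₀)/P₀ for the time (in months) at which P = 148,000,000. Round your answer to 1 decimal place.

A = (241000000 − 5130000)/5130000 = 45.97856
148000000 = 241000000/(1 + 45.97856·e^(−0.01t)) → 1 + 45.97856·e^(−0.01t) = 1.62838
e^(−0.01t) = 0.013667 → t = ln(73.17018)/0.01 = 4.29279/0.01

t ≈ 429.3 months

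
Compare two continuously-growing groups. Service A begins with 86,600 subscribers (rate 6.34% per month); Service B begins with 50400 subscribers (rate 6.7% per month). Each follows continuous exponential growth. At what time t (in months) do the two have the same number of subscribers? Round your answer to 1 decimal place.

86600·e^(0.0634t) = 50400·e^(0.067t)
86600/50400 = e^((0.067 − 0.0634)t) → ln(1.71825) = 0.0036·t
t = 0.54131 / 0.0036

t ≈ 150.4 months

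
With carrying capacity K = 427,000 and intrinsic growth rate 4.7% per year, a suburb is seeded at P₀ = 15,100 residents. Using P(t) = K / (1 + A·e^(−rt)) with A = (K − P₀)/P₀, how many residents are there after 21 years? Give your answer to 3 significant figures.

≈ 38,200 residents

A = (427000 − 15100)/15100 = 27.27815
P(21) = 427000 / (1 + 27.27815·e^(−0.047·21)) = 427000 / (1 + 27.27815·0.372693)
= 427000 / 11.16638 ≈ 38239.8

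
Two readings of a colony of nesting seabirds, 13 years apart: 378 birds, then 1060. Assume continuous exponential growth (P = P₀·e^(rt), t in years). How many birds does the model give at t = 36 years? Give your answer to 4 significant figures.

≈ 6,570 birds

r = ln(1060/378) / 13 ≈ 0.079318 per year
P(36) = 378 · e^(0.079318·36) = 378 · 17.38203 ≈ 6570.41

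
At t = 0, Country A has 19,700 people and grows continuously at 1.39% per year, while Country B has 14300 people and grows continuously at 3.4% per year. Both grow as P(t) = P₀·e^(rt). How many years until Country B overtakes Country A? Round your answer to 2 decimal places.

19700·e^(0.0139t) = 14300·e^(0.034t)
19700/14300 = e^((0.034 − 0.0139)t) → ln(1.37762) = 0.0201·t
t = 0.32036 / 0.0201

t ≈ 15.94 years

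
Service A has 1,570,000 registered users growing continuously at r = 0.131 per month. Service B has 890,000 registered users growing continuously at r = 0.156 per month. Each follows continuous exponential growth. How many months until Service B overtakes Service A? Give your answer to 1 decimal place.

1570000·e^(0.131t) = 890000·e^(0.156t)
1570000/890000 = e^((0.156 − 0.131)t) → ln(1.76404) = 0.025·t
t = 0.56761 / 0.025

t ≈ 22.7 months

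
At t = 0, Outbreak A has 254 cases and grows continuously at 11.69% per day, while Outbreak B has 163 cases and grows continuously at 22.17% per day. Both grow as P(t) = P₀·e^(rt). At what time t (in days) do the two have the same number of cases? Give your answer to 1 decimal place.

254·e^(0.1169t) = 163·e^(0.2217t)
254/163 = e^((0.2217 − 0.1169)t) → ln(1.55828) = 0.1048·t
t = 0.44358 / 0.1048

t ≈ 4.2 days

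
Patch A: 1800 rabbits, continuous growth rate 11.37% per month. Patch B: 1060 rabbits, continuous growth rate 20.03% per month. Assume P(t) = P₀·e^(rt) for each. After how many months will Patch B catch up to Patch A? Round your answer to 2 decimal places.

1800·e^(0.1137t) = 1060·e^(0.2003t)
1800/1060 = e^((0.2003 − 0.1137)t) → ln(1.69811) = 0.0866·t
t = 0.52952 / 0.0866

t ≈ 6.11 months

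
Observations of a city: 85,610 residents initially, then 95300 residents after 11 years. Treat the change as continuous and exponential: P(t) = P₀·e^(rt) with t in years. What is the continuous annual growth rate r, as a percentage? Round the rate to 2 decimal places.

r ≈ 0.97% per year

95300 = 85610 · e^(r·11)
e^(11r) = 95300/85610 = 1.11319
r = ln(1.11319) / 11 = 0.10723 / 11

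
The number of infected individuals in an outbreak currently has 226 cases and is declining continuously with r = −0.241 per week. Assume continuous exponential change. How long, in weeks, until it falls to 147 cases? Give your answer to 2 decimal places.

147 = 226 · e^(-0.241·t)
t = ln(147/226) / -0.241 = ln(0.65044) / -0.241 = -0.4301 / -0.241

t ≈ 1.78 weeks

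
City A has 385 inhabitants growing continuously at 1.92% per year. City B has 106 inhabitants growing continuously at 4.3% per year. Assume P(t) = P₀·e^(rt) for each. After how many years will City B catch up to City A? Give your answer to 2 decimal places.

t ≈ 54.19 years

385·e^(0.0192t) = 106·e^(0.043t)
385/106 = e^((0.043 − 0.0192)t) → ln(3.63208) = 0.0238·t
t = 1.2898 / 0.0238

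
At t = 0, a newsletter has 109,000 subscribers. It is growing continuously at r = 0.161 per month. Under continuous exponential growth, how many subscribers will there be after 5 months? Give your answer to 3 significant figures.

≈ 244,000 subscribers

P(5) = 109000 · e^(0.161·5) = 109000 · e^(0.805)
= 109000 · 2.2367 ≈ 243799.92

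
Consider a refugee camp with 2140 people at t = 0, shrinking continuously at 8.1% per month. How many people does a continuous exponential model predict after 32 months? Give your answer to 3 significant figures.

≈ 160 people

P(32) = 2140 · e^(-0.081·32) = 2140 · e^(-2.592)
= 2140 · 0.07487 ≈ 160.22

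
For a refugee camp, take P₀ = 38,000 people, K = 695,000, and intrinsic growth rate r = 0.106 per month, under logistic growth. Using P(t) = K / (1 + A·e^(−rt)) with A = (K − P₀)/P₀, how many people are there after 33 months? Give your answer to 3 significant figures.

≈ 456,000 people

A = (695000 − 38000)/38000 = 17.28947
P(33) = 695000 / (1 + 17.28947·e^(−0.106·33)) = 695000 / (1 + 17.28947·0.030258)
= 695000 / 1.52314 ≈ 456293.6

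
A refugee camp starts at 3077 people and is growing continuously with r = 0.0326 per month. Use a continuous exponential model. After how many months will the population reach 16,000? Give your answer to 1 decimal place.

16000 = 3077 · e^(0.0326·t)
t = ln(16000/3077) / 0.0326 = ln(5.19987) / 0.0326 = 1.64863 / 0.0326

t ≈ 50.6 months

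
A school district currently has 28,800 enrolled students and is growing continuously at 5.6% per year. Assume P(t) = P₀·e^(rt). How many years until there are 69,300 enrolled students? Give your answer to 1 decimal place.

t ≈ 15.7 years

69300 = 28800 · e^(0.056·t)
t = ln(69300/28800) / 0.056 = ln(2.40625) / 0.056 = 0.87807 / 0.056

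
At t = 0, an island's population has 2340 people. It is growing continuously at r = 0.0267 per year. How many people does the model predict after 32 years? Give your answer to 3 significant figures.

P(32) = 2340 · e^(0.0267·32) = 2340 · e^(0.8544)
= 2340 · 2.34996 ≈ 5498.92

≈ 5,500 people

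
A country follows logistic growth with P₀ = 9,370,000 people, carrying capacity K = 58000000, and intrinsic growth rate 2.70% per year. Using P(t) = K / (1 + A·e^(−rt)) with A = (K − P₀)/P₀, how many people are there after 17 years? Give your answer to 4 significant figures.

A = (58000000 − 9370000)/9370000 = 5.18997
P(17) = 58000000 / (1 + 5.18997·e^(−0.027·17)) = 58000000 / (1 + 5.18997·0.631915)
= 58000000 / 4.27962 ≈ 13552605.49

≈ 13,550,000 people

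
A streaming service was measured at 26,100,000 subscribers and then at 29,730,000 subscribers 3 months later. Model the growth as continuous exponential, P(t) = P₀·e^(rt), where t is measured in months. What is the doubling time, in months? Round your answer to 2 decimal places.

r = ln(29730000/26100000) / 3 = ln(1.13908) / 3 ≈ 0.043407 per month
doubling time = ln 2 / |r| = 0.69315 / 0.043407

doubling time ≈ 15.97 months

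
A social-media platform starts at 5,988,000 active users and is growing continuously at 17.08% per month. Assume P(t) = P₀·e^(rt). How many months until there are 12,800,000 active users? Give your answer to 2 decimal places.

t ≈ 4.45 months

12800000 = 5988000 · e^(0.1708·t)
t = ln(12800000/5988000) / 0.1708 = ln(2.13761) / 0.1708 = 0.75969 / 0.1708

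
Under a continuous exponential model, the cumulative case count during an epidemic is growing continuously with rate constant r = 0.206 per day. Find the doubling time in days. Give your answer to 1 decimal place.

doubling time ≈ 3.4 days

doubling time = ln(2) / |r| = 0.69315 / 0.206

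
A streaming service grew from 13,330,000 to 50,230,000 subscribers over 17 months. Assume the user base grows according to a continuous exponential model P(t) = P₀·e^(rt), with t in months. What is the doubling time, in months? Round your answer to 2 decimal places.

doubling time ≈ 8.88 months

r = ln(50230000/13330000) / 17 = ln(3.76819) / 17 ≈ 0.078035 per month
doubling time = ln 2 / |r| = 0.69315 / 0.078035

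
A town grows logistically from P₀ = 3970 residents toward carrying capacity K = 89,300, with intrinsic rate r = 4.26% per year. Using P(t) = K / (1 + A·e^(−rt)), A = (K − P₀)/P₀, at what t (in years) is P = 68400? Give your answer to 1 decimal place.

t ≈ 99.8 years

A = (89300 − 3970)/3970 = 21.4937
68400 = 89300/(1 + 21.4937·e^(−0.0426t)) → 1 + 21.4937·e^(−0.0426t) = 1.30556
e^(−0.0426t) = 0.014216 → t = ln(70.34303)/0.0426 = 4.25338/0.0426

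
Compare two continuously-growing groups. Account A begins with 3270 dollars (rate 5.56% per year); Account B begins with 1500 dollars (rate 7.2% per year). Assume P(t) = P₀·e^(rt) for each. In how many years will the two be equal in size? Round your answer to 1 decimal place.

t ≈ 47.5 years

3270·e^(0.0556t) = 1500·e^(0.072t)
3270/1500 = e^((0.072 − 0.0556)t) → ln(2.18) = 0.0164·t
t = 0.77932 / 0.0164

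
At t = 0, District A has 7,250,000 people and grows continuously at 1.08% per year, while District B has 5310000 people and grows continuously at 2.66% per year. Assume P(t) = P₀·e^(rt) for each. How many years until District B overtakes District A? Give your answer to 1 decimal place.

t ≈ 19.7 years

7250000·e^(0.0108t) = 5310000·e^(0.0266t)
7250000/5310000 = e^((0.0266 − 0.0108)t) → ln(1.36535) = 0.0158·t
t = 0.31141 / 0.0158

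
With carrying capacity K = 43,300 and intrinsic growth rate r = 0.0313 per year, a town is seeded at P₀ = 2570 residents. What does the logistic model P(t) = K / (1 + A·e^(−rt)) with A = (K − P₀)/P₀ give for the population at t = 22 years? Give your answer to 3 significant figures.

≈ 4,830 residents

A = (43300 − 2570)/2570 = 15.84825
P(22) = 43300 / (1 + 15.84825·e^(−0.0313·22)) = 43300 / (1 + 15.84825·0.502279)
= 43300 / 8.96024 ≈ 4832.46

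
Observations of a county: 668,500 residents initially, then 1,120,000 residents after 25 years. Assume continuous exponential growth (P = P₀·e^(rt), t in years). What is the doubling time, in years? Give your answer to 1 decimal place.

r = ln(1120000/668500) / 25 = ln(1.67539) / 25 ≈ 0.020642 per year
doubling time = ln 2 / |r| = 0.69315 / 0.020642

doubling time ≈ 33.6 years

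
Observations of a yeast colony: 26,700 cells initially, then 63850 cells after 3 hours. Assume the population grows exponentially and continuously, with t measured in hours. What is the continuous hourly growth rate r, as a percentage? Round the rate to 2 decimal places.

r ≈ 29.06% per hour

63850 = 26700 · e^(r·3)
e^(3r) = 63850/26700 = 2.39139
r = ln(2.39139) / 3 = 0.87187 / 3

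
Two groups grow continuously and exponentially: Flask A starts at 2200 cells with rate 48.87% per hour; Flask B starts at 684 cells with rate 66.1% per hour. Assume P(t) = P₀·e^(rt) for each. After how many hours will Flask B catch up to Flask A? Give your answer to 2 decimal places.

t ≈ 6.78 hours

2200·e^(0.4887t) = 684·e^(0.661t)
2200/684 = e^((0.661 − 0.4887)t) → ln(3.21637) = 0.1723·t
t = 1.16825 / 0.1723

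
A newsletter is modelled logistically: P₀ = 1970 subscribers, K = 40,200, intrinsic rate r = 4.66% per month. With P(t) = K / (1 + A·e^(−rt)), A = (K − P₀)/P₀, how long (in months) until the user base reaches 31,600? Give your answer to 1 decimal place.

t ≈ 91.6 months

A = (40200 − 1970)/1970 = 19.40609
31600 = 40200/(1 + 19.40609·e^(−0.0466t)) → 1 + 19.40609·e^(−0.0466t) = 1.27215
e^(−0.0466t) = 0.014024 → t = ln(71.3061)/0.0466 = 4.26698/0.0466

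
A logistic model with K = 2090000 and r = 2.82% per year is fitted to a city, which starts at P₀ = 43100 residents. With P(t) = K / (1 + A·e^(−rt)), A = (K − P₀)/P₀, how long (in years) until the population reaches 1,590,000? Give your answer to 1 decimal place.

A = (2090000 − 43100)/43100 = 47.49188
1590000 = 2090000/(1 + 47.49188·e^(−0.0282t)) → 1 + 47.49188·e^(−0.0282t) = 1.31447
e^(−0.0282t) = 0.006621 → t = ln(151.02418)/0.0282 = 5.01744/0.0282

t ≈ 177.9 years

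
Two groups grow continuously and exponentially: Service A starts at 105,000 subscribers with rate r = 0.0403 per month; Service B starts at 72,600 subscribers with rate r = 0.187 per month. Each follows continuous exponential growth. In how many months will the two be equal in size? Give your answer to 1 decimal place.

105000·e^(0.0403t) = 72600·e^(0.187t)
105000/72600 = e^((0.187 − 0.0403)t) → ln(1.44628) = 0.1467·t
t = 0.369 / 0.1467

t ≈ 2.5 months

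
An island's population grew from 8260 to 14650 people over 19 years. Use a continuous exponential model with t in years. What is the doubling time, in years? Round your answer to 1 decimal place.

doubling time ≈ 23.0 years

r = ln(14650/8260) / 19 = ln(1.77361) / 19 ≈ 0.030159 per year
doubling time = ln 2 / |r| = 0.69315 / 0.030159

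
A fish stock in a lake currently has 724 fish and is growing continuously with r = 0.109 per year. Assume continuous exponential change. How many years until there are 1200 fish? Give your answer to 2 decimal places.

1200 = 724 · e^(0.109·t)
t = ln(1200/724) / 0.109 = ln(1.65746) / 0.109 = 0.50529 / 0.109

t ≈ 4.64 years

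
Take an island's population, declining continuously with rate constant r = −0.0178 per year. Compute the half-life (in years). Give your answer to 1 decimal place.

half-life = ln(2) / |r| = 0.69315 / 0.0178

half-life ≈ 38.9 years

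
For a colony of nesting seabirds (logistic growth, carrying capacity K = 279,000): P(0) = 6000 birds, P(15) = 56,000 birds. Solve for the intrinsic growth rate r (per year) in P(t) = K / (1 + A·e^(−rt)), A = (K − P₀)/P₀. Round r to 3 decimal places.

r ≈ 0.162 per year

A = (279000 − 6000)/6000 = 45.5
56000 = 279000/(1 + 45.5·e^(−r·15)) → e^(−15r) = (4.98214 − 1)/45.5 = 0.08752
r = −ln(0.08752)/15 = 2.43589/15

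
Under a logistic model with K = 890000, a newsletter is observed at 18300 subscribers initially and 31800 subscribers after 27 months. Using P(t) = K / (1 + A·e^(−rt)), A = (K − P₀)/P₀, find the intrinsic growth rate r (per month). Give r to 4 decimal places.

A = (890000 − 18300)/18300 = 47.63388
31800 = 890000/(1 + 47.63388·e^(−r·27)) → e^(−27r) = (27.98742 − 1)/47.63388 = 0.566559
r = −ln(0.566559)/27 = 0.56817/27

r ≈ 0.0210 per month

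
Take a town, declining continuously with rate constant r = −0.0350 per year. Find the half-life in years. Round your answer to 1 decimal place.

half-life = ln(2) / |r| = 0.69315 / 0.035

half-life ≈ 19.8 years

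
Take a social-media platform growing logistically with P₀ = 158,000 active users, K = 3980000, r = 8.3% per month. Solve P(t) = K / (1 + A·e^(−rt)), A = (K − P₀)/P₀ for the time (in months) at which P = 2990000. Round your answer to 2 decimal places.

t ≈ 51.70 months

A = (3980000 − 158000)/158000 = 24.18987
2990000 = 3980000/(1 + 24.18987·e^(−0.083t)) → 1 + 24.18987·e^(−0.083t) = 1.3311
e^(−0.083t) = 0.013688 → t = ln(73.0583)/0.083 = 4.29126/0.083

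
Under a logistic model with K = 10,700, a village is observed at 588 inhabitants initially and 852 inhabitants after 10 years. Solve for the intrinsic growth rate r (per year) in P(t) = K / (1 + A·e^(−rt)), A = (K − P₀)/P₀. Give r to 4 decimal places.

A = (10700 − 588)/588 = 17.19728
852 = 10700/(1 + 17.19728·e^(−r·10)) → e^(−10r) = (12.55869 − 1)/17.19728 = 0.672123
r = −ln(0.672123)/10 = 0.39731/10

r ≈ 0.0397 per year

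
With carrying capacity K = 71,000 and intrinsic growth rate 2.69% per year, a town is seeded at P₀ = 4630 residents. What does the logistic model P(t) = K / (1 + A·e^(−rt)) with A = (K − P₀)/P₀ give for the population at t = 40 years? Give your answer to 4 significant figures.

≈ 12,060 residents

A = (71000 − 4630)/4630 = 14.33477
P(40) = 71000 / (1 + 14.33477·e^(−0.0269·40)) = 71000 / (1 + 14.33477·0.340957)
= 71000 / 5.88754 ≈ 12059.37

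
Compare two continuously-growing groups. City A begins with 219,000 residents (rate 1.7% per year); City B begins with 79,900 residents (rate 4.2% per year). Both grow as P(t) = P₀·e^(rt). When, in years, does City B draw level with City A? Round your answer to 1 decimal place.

219000·e^(0.017t) = 79900·e^(0.042t)
219000/79900 = e^((0.042 − 0.017)t) → ln(2.74093) = 0.025·t
t = 1.0083 / 0.025

t ≈ 40.3 years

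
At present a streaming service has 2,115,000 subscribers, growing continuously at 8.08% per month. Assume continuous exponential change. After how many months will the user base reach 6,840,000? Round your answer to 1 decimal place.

6840000 = 2115000 · e^(0.0808·t)
t = ln(6840000/2115000) / 0.0808 = ln(3.23404) / 0.0808 = 1.17373 / 0.0808

t ≈ 14.5 months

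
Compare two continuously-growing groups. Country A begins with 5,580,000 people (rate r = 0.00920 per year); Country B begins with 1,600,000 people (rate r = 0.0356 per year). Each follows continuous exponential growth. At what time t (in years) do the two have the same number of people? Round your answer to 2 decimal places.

5580000·e^(0.0092t) = 1600000·e^(0.0356t)
5580000/1600000 = e^((0.0356 − 0.0092)t) → ln(3.4875) = 0.0264·t
t = 1.24919 / 0.0264

t ≈ 47.32 years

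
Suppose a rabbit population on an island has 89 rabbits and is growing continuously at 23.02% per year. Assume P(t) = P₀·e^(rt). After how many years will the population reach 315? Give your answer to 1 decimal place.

315 = 89 · e^(0.2302·t)
t = ln(315/89) / 0.2302 = ln(3.53933) / 0.2302 = 1.26394 / 0.2302

t ≈ 5.5 years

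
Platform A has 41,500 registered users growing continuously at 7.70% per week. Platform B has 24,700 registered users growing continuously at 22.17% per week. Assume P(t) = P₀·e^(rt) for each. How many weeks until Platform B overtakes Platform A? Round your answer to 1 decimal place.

41500·e^(0.077t) = 24700·e^(0.2217t)
41500/24700 = e^((0.2217 − 0.077)t) → ln(1.68016) = 0.1447·t
t = 0.51889 / 0.1447

t ≈ 3.6 weeks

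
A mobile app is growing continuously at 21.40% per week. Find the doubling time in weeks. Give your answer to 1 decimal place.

doubling time ≈ 3.2 weeks

doubling time = ln(2) / |r| = 0.69315 / 0.214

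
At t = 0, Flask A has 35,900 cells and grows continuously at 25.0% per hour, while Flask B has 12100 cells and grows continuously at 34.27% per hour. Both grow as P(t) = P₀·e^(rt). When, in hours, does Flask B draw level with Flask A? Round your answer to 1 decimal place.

t ≈ 11.7 hours

35900·e^(0.25t) = 12100·e^(0.3427t)
35900/12100 = e^((0.3427 − 0.25)t) → ln(2.96694) = 0.0927·t
t = 1.08753 / 0.0927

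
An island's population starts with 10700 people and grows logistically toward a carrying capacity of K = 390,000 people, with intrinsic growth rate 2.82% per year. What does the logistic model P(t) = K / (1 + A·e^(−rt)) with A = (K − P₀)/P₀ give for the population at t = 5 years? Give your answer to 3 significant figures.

A = (390000 − 10700)/10700 = 35.4486
P(5) = 390000 / (1 + 35.4486·e^(−0.0282·5)) = 390000 / (1 + 35.4486·0.868489)
= 390000 / 31.78673 ≈ 12269.27

≈ 12,300 people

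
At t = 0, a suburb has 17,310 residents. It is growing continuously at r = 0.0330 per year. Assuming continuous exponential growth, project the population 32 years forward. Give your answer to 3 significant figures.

P(32) = 17310 · e^(0.033·32) = 17310 · e^(1.056)
= 17310 · 2.87485 ≈ 49763.63

≈ 49,800 residents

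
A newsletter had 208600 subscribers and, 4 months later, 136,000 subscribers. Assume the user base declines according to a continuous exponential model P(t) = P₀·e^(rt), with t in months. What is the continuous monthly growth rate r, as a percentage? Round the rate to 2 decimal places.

136000 = 208600 · e^(r·4)
e^(4r) = 136000/208600 = 0.65197
r = ln(0.65197) / 4 = -0.42776 / 4

r ≈ -10.69% per month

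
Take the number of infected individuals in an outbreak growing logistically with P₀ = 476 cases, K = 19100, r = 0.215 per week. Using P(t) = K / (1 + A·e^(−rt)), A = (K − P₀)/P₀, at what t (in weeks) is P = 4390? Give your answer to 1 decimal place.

t ≈ 11.4 weeks

A = (19100 − 476)/476 = 39.12605
4390 = 19100/(1 + 39.12605·e^(−0.215t)) → 1 + 39.12605·e^(−0.215t) = 4.3508
e^(−0.215t) = 0.085641 → t = ln(11.67664)/0.215 = 2.45759/0.215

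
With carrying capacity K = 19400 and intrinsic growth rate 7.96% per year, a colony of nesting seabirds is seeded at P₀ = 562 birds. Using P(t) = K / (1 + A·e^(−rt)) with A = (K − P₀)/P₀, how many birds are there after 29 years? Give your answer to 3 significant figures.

A = (19400 − 562)/562 = 33.51957
P(29) = 19400 / (1 + 33.51957·e^(−0.0796·29)) = 19400 / (1 + 33.51957·0.09942)
= 19400 / 4.33252 ≈ 4477.76

≈ 4,480 birds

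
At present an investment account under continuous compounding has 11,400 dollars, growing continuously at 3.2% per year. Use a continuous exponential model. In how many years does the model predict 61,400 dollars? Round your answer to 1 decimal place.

61400 = 11400 · e^(0.032·t)
t = ln(61400/11400) / 0.032 = ln(5.38596) / 0.032 = 1.6838 / 0.032

t ≈ 52.6 years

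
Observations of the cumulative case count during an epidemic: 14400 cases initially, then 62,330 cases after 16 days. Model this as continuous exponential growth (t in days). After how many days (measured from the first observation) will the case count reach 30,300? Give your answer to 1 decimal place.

r = ln(62330/14400) / 16 ≈ 0.091576 per day
t = ln(30300/14400) / r = 0.74392 / 0.091576 ≈ 8.124

t ≈ 8.1 days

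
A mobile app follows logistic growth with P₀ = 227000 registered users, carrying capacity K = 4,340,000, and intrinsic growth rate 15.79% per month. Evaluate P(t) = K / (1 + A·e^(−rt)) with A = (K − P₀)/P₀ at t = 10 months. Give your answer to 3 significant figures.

≈ 916,000 registered users

A = (4340000 − 227000)/227000 = 18.11894
P(10) = 4340000 / (1 + 18.11894·e^(−0.1579·10)) = 4340000 / (1 + 18.11894·0.206181)
= 4340000 / 4.73578 ≈ 916426.75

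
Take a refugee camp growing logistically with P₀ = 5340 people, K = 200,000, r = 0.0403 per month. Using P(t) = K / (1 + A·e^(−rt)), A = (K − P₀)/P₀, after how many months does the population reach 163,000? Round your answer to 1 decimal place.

A = (200000 − 5340)/5340 = 36.45318
163000 = 200000/(1 + 36.45318·e^(−0.0403t)) → 1 + 36.45318·e^(−0.0403t) = 1.22699
e^(−0.0403t) = 0.006227 → t = ln(160.59105)/0.0403 = 5.07886/0.0403

t ≈ 126.0 months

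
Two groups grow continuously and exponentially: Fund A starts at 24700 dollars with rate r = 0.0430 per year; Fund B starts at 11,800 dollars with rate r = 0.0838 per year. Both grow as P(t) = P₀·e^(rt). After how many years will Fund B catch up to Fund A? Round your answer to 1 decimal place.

24700·e^(0.043t) = 11800·e^(0.0838t)
24700/11800 = e^((0.0838 − 0.043)t) → ln(2.09322) = 0.0408·t
t = 0.7387 / 0.0408

t ≈ 18.1 years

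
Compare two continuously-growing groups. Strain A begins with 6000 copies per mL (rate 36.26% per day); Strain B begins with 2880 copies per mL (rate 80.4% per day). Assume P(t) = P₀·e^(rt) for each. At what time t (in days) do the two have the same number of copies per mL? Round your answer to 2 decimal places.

6000·e^(0.3626t) = 2880·e^(0.804t)
6000/2880 = e^((0.804 − 0.3626)t) → ln(2.08333) = 0.4414·t
t = 0.73397 / 0.4414

t ≈ 1.66 days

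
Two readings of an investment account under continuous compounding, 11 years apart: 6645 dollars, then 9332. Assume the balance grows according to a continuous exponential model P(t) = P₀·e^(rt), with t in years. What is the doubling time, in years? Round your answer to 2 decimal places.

r = ln(9332/6645) / 11 = ln(1.40436) / 11 ≈ 0.030871 per year
doubling time = ln 2 / |r| = 0.69315 / 0.030871

doubling time ≈ 22.45 years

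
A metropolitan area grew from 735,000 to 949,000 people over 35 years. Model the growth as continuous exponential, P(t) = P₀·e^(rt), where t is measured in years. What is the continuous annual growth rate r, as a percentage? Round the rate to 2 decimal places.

949000 = 735000 · e^(r·35)
e^(35r) = 949000/735000 = 1.29116
r = ln(1.29116) / 35 = 0.25554 / 35

r ≈ 0.73% per year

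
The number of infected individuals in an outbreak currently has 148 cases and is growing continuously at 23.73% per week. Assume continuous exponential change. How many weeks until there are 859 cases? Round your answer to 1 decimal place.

859 = 148 · e^(0.2373·t)
t = ln(859/148) / 0.2373 = ln(5.80405) / 0.2373 = 1.75856 / 0.2373

t ≈ 7.4 weeks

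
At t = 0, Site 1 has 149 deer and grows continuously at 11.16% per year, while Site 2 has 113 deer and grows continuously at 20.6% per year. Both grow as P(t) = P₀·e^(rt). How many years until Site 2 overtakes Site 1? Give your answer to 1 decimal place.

149·e^(0.1116t) = 113·e^(0.206t)
149/113 = e^((0.206 − 0.1116)t) → ln(1.31858) = 0.0944·t
t = 0.27656 / 0.0944

t ≈ 2.9 years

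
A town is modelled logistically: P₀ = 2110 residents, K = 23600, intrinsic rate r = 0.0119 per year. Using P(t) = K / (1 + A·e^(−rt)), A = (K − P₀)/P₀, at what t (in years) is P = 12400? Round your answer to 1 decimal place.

t ≈ 203.6 years

A = (23600 − 2110)/2110 = 10.18483
12400 = 23600/(1 + 10.18483·e^(−0.0119t)) → 1 + 10.18483·e^(−0.0119t) = 1.90323
e^(−0.0119t) = 0.088683 → t = ln(11.27607)/0.0119 = 2.42268/0.0119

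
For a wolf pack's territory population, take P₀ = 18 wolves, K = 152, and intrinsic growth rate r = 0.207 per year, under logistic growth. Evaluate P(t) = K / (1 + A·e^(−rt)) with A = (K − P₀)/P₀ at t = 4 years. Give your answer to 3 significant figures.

A = (152 − 18)/18 = 7.44444
P(4) = 152 / (1 + 7.44444·e^(−0.207·4)) = 152 / (1 + 7.44444·0.436922)
= 152 / 4.25264 ≈ 35.74

≈ 35.7 wolves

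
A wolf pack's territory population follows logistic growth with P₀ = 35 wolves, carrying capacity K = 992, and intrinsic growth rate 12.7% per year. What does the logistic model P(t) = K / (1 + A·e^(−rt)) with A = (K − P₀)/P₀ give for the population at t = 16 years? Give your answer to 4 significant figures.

A = (992 − 35)/35 = 27.34286
P(16) = 992 / (1 + 27.34286·e^(−0.127·16)) = 992 / (1 + 27.34286·0.131073)
= 992 / 4.58391 ≈ 216.41

≈ 216.4 wolves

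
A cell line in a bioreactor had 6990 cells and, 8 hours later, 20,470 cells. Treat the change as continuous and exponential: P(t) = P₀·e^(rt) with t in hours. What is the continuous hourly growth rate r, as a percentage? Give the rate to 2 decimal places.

20470 = 6990 · e^(r·8)
e^(8r) = 20470/6990 = 2.92847
r = ln(2.92847) / 8 = 1.07448 / 8

r ≈ 13.43% per hour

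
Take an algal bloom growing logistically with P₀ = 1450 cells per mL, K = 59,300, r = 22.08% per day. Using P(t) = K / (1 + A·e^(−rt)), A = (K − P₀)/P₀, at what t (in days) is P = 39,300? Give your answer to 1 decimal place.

A = (59300 − 1450)/1450 = 39.89655
39300 = 59300/(1 + 39.89655·e^(−0.2208t)) → 1 + 39.89655·e^(−0.2208t) = 1.50891
e^(−0.2208t) = 0.012756 → t = ln(78.39672)/0.2208 = 4.36178/0.2208

t ≈ 19.8 days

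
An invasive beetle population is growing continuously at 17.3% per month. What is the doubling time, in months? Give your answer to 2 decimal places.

doubling time = ln(2) / |r| = 0.69315 / 0.173

doubling time ≈ 4.01 months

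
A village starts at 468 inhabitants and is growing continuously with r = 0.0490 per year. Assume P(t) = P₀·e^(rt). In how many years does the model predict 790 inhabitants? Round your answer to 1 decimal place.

790 = 468 · e^(0.049·t)
t = ln(790/468) / 0.049 = ln(1.68803) / 0.049 = 0.52356 / 0.049

t ≈ 10.7 years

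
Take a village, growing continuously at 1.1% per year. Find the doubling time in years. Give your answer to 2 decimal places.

doubling time = ln(2) / |r| = 0.69315 / 0.011

doubling time ≈ 63.01 years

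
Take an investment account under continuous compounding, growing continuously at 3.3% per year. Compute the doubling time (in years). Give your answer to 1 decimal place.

doubling time ≈ 21.0 years

doubling time = ln(2) / |r| = 0.69315 / 0.033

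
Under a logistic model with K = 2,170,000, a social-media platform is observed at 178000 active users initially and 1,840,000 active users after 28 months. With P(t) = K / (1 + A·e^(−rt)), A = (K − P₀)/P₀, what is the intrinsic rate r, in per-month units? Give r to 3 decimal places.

r ≈ 0.148 per month

A = (2170000 − 178000)/178000 = 11.19101
1840000 = 2170000/(1 + 11.19101·e^(−r·28)) → e^(−28r) = (1.17935 − 1)/11.19101 = 0.016026
r = −ln(0.016026)/28 = 4.13354/28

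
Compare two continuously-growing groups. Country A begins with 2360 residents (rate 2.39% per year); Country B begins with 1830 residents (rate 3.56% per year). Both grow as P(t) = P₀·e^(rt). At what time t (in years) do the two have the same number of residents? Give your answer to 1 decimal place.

t ≈ 21.7 years

2360·e^(0.0239t) = 1830·e^(0.0356t)
2360/1830 = e^((0.0356 − 0.0239)t) → ln(1.28962) = 0.0117·t
t = 0.25435 / 0.0117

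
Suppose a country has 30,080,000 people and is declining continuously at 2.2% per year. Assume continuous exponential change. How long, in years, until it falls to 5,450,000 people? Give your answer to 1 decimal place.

t ≈ 77.6 years

5450000 = 30080000 · e^(-0.022·t)
t = ln(5450000/30080000) / -0.022 = ln(0.18118) / -0.022 = -1.70824 / -0.022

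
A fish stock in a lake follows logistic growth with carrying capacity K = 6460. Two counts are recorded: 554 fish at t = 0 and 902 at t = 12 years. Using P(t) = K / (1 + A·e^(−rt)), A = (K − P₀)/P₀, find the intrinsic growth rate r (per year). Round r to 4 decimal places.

r ≈ 0.0457 per year

A = (6460 − 554)/554 = 10.66065
902 = 6460/(1 + 10.66065·e^(−r·12)) → e^(−12r) = (7.16186 − 1)/10.66065 = 0.578001
r = −ln(0.578001)/12 = 0.54818/12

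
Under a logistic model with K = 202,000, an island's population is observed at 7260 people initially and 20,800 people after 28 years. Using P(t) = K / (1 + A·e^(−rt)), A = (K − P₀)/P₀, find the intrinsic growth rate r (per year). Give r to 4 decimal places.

r ≈ 0.0402 per year

A = (202000 − 7260)/7260 = 26.82369
20800 = 202000/(1 + 26.82369·e^(−r·28)) → e^(−28r) = (9.71154 − 1)/26.82369 = 0.32477
r = −ln(0.32477)/28 = 1.12464/28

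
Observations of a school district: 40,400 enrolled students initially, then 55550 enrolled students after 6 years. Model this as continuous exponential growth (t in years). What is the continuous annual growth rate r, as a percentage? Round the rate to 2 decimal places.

r ≈ 5.31% per year

55550 = 40400 · e^(r·6)
e^(6r) = 55550/40400 = 1.375
r = ln(1.375) / 6 = 0.31845 / 6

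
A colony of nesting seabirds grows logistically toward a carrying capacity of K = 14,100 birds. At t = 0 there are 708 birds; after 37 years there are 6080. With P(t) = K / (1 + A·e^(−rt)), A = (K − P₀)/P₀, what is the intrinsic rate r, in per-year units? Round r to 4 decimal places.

A = (14100 − 708)/708 = 18.91525
6080 = 14100/(1 + 18.91525·e^(−r·37)) → e^(−37r) = (2.31908 − 1)/18.91525 = 0.069736
r = −ln(0.069736)/37 = 2.66303/37

r ≈ 0.0720 per year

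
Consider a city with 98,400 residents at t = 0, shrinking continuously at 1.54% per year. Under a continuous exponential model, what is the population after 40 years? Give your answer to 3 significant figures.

≈ 53,100 residents

P(40) = 98400 · e^(-0.0154·40) = 98400 · e^(-0.616)
= 98400 · 0.5401 ≈ 53145.89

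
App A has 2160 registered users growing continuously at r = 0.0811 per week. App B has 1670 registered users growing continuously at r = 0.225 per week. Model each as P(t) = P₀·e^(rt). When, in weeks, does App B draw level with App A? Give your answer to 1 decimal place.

t ≈ 1.8 weeks

2160·e^(0.0811t) = 1670·e^(0.225t)
2160/1670 = e^((0.225 − 0.0811)t) → ln(1.29341) = 0.1439·t
t = 0.25728 / 0.1439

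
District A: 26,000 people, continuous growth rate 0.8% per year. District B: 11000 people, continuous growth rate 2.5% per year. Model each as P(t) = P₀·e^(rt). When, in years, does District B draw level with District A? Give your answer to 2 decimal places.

26000·e^(0.008t) = 11000·e^(0.025t)
26000/11000 = e^((0.025 − 0.008)t) → ln(2.36364) = 0.017·t
t = 0.8602 / 0.017

t ≈ 50.60 years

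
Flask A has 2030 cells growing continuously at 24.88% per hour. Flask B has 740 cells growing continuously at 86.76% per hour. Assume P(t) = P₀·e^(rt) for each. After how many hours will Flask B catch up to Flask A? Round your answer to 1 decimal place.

t ≈ 1.6 hours

2030·e^(0.2488t) = 740·e^(0.8676t)
2030/740 = e^((0.8676 − 0.2488)t) → ln(2.74324) = 0.6188·t
t = 1.00914 / 0.6188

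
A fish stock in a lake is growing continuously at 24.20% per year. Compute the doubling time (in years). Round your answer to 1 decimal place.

doubling time = ln(2) / |r| = 0.69315 / 0.242

doubling time ≈ 2.9 years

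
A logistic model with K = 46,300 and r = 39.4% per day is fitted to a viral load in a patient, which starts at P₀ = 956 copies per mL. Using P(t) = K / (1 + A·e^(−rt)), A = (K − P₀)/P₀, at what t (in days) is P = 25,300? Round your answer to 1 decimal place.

A = (46300 − 956)/956 = 47.43096
25300 = 46300/(1 + 47.43096·e^(−0.394t)) → 1 + 47.43096·e^(−0.394t) = 1.83004
e^(−0.394t) = 0.0175 → t = ln(57.14302)/0.394 = 4.04556/0.394

t ≈ 10.3 days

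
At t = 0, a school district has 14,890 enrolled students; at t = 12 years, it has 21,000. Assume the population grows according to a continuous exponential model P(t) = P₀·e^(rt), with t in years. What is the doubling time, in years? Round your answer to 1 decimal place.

doubling time ≈ 24.2 years

r = ln(21000/14890) / 12 = ln(1.41034) / 12 ≈ 0.028653 per year
doubling time = ln 2 / |r| = 0.69315 / 0.028653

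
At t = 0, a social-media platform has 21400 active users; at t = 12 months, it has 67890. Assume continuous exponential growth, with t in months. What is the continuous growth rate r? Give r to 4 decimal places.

67890 = 21400 · e^(r·12)
e^(12r) = 67890/21400 = 3.17243
r = ln(3.17243) / 12 = 1.1545 / 12

r ≈ 0.0962 per month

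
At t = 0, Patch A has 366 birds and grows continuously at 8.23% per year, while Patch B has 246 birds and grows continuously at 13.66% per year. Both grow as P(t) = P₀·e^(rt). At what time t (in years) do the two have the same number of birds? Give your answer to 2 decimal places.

t ≈ 7.32 years

366·e^(0.0823t) = 246·e^(0.1366t)
366/246 = e^((0.1366 − 0.0823)t) → ln(1.4878) = 0.0543·t
t = 0.3973 / 0.0543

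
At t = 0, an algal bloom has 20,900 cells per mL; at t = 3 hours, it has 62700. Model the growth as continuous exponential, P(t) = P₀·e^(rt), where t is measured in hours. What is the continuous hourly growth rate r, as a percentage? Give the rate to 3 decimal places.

r ≈ 36.620% per hour

62700 = 20900 · e^(r·3)
e^(3r) = 62700/20900 = 3
r = ln(3) / 3 = 1.09861 / 3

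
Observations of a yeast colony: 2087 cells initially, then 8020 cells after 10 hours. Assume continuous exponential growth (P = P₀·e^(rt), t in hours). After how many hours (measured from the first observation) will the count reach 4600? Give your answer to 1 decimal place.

r = ln(8020/2087) / 10 ≈ 0.134621 per hour
t = ln(4600/2087) / r = 0.79033 / 0.134621 ≈ 5.871

t ≈ 5.9 hours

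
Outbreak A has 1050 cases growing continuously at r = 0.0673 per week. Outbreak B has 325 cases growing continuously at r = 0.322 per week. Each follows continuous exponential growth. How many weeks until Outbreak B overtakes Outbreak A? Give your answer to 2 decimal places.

t ≈ 4.60 weeks

1050·e^(0.0673t) = 325·e^(0.322t)
1050/325 = e^((0.322 − 0.0673)t) → ln(3.23077) = 0.2547·t
t = 1.17272 / 0.2547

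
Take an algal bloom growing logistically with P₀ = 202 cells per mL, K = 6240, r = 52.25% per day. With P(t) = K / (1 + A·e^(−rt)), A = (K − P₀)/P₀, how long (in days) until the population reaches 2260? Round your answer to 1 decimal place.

A = (6240 − 202)/202 = 29.89109
2260 = 6240/(1 + 29.89109·e^(−0.5225t)) → 1 + 29.89109·e^(−0.5225t) = 2.76106
e^(−0.5225t) = 0.058916 → t = ln(16.97333)/0.5225 = 2.83164/0.5225

t ≈ 5.4 days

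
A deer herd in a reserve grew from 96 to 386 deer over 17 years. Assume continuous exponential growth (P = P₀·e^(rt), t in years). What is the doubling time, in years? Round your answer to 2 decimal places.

r = ln(386/96) / 17 = ln(4.02083) / 17 ≈ 0.081852 per year
doubling time = ln 2 / |r| = 0.69315 / 0.081852

doubling time ≈ 8.47 years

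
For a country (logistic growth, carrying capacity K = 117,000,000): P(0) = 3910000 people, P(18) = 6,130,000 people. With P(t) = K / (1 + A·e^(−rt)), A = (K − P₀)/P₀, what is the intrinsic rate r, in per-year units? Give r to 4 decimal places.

A = (117000000 − 3910000)/3910000 = 28.92327
6130000 = 117000000/(1 + 28.92327·e^(−r·18)) → e^(−18r) = (19.08646 − 1)/28.92327 = 0.625325
r = −ln(0.625325)/18 = 0.46948/18

r ≈ 0.0261 per year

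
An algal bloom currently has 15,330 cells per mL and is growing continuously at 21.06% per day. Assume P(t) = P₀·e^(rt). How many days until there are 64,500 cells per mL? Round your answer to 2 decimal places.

64500 = 15330 · e^(0.2106·t)
t = ln(64500/15330) / 0.2106 = ln(4.20744) / 0.2106 = 1.43685 / 0.2106

t ≈ 6.82 days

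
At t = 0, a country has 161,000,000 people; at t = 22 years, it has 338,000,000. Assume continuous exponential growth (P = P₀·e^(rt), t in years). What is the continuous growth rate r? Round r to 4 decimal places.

r ≈ 0.0337 per year

338000000 = 161000000 · e^(r·22)
e^(22r) = 338000000/161000000 = 2.09938
r = ln(2.09938) / 22 = 0.74164 / 22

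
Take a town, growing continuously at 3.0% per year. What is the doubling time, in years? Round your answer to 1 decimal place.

doubling time = ln(2) / |r| = 0.69315 / 0.03

doubling time ≈ 23.1 years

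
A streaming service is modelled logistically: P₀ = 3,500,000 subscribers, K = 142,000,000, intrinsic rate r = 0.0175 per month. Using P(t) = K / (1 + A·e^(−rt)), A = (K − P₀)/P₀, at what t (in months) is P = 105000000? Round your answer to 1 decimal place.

t ≈ 269.8 months

A = (142000000 − 3500000)/3500000 = 39.57143
105000000 = 142000000/(1 + 39.57143·e^(−0.0175t)) → 1 + 39.57143·e^(−0.0175t) = 1.35238
e^(−0.0175t) = 0.008905 → t = ln(112.2973)/0.0175 = 4.72115/0.0175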